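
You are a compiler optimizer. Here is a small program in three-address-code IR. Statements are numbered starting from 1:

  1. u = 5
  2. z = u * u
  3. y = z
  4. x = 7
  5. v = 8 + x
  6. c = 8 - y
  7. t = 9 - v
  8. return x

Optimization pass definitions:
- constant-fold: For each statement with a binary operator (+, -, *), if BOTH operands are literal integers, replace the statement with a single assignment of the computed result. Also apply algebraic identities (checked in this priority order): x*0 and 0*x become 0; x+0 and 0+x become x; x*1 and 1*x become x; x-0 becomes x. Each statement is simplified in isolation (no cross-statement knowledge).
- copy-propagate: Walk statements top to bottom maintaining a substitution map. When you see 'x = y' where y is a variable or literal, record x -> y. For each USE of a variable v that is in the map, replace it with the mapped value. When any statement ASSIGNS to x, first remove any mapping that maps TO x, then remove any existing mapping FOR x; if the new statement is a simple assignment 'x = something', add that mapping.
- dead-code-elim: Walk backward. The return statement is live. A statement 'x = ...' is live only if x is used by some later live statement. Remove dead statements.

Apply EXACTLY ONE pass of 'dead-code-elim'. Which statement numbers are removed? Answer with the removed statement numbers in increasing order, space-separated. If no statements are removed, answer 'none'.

Answer: 1 2 3 5 6 7

Derivation:
Backward liveness scan:
Stmt 1 'u = 5': DEAD (u not in live set [])
Stmt 2 'z = u * u': DEAD (z not in live set [])
Stmt 3 'y = z': DEAD (y not in live set [])
Stmt 4 'x = 7': KEEP (x is live); live-in = []
Stmt 5 'v = 8 + x': DEAD (v not in live set ['x'])
Stmt 6 'c = 8 - y': DEAD (c not in live set ['x'])
Stmt 7 't = 9 - v': DEAD (t not in live set ['x'])
Stmt 8 'return x': KEEP (return); live-in = ['x']
Removed statement numbers: [1, 2, 3, 5, 6, 7]
Surviving IR:
  x = 7
  return x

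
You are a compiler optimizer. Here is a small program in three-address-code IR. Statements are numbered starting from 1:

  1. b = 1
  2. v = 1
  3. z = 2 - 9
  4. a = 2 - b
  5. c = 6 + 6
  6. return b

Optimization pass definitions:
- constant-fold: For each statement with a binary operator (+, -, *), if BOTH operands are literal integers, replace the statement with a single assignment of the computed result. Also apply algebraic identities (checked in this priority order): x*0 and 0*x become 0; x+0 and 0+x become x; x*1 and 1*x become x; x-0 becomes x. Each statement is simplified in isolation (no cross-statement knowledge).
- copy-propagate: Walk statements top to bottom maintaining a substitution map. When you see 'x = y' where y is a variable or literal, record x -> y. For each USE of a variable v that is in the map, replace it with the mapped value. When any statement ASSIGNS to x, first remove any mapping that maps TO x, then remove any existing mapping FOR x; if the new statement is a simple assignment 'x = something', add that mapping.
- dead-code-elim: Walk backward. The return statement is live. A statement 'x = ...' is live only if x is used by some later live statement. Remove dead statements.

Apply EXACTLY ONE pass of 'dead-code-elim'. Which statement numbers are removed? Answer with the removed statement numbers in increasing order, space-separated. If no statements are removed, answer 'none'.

Backward liveness scan:
Stmt 1 'b = 1': KEEP (b is live); live-in = []
Stmt 2 'v = 1': DEAD (v not in live set ['b'])
Stmt 3 'z = 2 - 9': DEAD (z not in live set ['b'])
Stmt 4 'a = 2 - b': DEAD (a not in live set ['b'])
Stmt 5 'c = 6 + 6': DEAD (c not in live set ['b'])
Stmt 6 'return b': KEEP (return); live-in = ['b']
Removed statement numbers: [2, 3, 4, 5]
Surviving IR:
  b = 1
  return b

Answer: 2 3 4 5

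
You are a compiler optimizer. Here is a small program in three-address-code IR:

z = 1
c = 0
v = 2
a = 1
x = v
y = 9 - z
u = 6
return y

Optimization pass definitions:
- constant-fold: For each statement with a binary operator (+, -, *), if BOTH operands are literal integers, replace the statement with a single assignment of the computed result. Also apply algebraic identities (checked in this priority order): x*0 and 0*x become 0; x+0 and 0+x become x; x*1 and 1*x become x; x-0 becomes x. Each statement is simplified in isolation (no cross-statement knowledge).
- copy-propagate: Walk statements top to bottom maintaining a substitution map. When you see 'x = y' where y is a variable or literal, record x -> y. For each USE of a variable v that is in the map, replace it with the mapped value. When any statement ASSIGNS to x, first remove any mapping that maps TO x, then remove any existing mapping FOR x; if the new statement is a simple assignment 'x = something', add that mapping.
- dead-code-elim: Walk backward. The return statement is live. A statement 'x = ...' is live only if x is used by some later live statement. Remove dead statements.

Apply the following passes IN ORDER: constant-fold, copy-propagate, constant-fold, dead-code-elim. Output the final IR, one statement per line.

Answer: y = 8
return y

Derivation:
Initial IR:
  z = 1
  c = 0
  v = 2
  a = 1
  x = v
  y = 9 - z
  u = 6
  return y
After constant-fold (8 stmts):
  z = 1
  c = 0
  v = 2
  a = 1
  x = v
  y = 9 - z
  u = 6
  return y
After copy-propagate (8 stmts):
  z = 1
  c = 0
  v = 2
  a = 1
  x = 2
  y = 9 - 1
  u = 6
  return y
After constant-fold (8 stmts):
  z = 1
  c = 0
  v = 2
  a = 1
  x = 2
  y = 8
  u = 6
  return y
After dead-code-elim (2 stmts):
  y = 8
  return y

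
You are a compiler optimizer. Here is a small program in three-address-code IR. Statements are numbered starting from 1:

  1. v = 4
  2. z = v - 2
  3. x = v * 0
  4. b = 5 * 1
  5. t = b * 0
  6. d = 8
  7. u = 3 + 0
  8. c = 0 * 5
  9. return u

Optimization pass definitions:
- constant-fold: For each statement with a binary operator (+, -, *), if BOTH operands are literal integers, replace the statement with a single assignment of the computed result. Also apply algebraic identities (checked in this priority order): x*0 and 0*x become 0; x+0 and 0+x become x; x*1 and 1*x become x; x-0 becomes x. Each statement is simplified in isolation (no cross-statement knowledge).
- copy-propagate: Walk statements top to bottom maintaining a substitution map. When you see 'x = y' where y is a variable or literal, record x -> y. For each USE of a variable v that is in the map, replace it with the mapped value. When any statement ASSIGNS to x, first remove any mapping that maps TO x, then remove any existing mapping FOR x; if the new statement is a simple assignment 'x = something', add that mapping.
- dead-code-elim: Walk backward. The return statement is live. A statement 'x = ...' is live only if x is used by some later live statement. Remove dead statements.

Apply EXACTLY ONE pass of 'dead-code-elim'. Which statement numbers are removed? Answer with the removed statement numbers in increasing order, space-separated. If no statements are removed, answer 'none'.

Answer: 1 2 3 4 5 6 8

Derivation:
Backward liveness scan:
Stmt 1 'v = 4': DEAD (v not in live set [])
Stmt 2 'z = v - 2': DEAD (z not in live set [])
Stmt 3 'x = v * 0': DEAD (x not in live set [])
Stmt 4 'b = 5 * 1': DEAD (b not in live set [])
Stmt 5 't = b * 0': DEAD (t not in live set [])
Stmt 6 'd = 8': DEAD (d not in live set [])
Stmt 7 'u = 3 + 0': KEEP (u is live); live-in = []
Stmt 8 'c = 0 * 5': DEAD (c not in live set ['u'])
Stmt 9 'return u': KEEP (return); live-in = ['u']
Removed statement numbers: [1, 2, 3, 4, 5, 6, 8]
Surviving IR:
  u = 3 + 0
  return u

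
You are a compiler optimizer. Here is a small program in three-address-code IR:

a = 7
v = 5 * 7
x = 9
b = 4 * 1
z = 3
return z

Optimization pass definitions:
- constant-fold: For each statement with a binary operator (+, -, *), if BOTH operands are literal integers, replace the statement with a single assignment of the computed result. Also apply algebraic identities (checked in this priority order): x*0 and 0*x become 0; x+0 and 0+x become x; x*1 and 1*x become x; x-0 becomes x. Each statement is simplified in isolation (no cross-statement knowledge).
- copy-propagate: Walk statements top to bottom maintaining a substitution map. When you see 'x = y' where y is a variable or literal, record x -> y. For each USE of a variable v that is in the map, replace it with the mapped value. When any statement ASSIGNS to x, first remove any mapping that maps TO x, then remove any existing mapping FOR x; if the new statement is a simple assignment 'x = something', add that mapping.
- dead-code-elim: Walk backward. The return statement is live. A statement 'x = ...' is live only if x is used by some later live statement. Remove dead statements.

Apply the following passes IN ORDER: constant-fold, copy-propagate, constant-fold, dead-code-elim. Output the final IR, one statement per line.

Answer: return 3

Derivation:
Initial IR:
  a = 7
  v = 5 * 7
  x = 9
  b = 4 * 1
  z = 3
  return z
After constant-fold (6 stmts):
  a = 7
  v = 35
  x = 9
  b = 4
  z = 3
  return z
After copy-propagate (6 stmts):
  a = 7
  v = 35
  x = 9
  b = 4
  z = 3
  return 3
After constant-fold (6 stmts):
  a = 7
  v = 35
  x = 9
  b = 4
  z = 3
  return 3
After dead-code-elim (1 stmts):
  return 3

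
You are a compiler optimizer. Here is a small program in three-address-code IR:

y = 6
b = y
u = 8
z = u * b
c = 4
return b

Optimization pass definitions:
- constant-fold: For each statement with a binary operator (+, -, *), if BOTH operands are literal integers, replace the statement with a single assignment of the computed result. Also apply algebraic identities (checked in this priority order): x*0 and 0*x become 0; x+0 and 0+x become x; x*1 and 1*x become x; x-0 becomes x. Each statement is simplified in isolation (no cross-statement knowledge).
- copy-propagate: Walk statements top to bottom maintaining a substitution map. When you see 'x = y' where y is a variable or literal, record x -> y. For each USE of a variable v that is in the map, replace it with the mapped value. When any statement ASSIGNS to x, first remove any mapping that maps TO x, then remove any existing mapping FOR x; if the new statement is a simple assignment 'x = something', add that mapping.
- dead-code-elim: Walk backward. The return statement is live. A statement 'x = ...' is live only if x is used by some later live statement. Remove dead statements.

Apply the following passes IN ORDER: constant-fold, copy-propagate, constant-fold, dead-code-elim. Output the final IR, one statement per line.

Answer: return 6

Derivation:
Initial IR:
  y = 6
  b = y
  u = 8
  z = u * b
  c = 4
  return b
After constant-fold (6 stmts):
  y = 6
  b = y
  u = 8
  z = u * b
  c = 4
  return b
After copy-propagate (6 stmts):
  y = 6
  b = 6
  u = 8
  z = 8 * 6
  c = 4
  return 6
After constant-fold (6 stmts):
  y = 6
  b = 6
  u = 8
  z = 48
  c = 4
  return 6
After dead-code-elim (1 stmts):
  return 6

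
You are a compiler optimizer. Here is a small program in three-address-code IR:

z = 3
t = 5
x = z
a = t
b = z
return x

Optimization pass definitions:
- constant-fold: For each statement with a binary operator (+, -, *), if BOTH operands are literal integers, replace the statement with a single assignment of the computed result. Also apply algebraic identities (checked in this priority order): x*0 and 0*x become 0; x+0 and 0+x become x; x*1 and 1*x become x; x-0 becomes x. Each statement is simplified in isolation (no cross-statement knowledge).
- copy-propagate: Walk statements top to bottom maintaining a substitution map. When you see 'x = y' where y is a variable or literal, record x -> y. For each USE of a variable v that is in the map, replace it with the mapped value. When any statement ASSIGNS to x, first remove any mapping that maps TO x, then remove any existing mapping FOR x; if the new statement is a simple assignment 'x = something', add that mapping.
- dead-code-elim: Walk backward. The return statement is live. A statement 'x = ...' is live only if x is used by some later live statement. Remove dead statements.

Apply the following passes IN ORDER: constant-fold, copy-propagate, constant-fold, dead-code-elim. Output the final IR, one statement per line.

Answer: return 3

Derivation:
Initial IR:
  z = 3
  t = 5
  x = z
  a = t
  b = z
  return x
After constant-fold (6 stmts):
  z = 3
  t = 5
  x = z
  a = t
  b = z
  return x
After copy-propagate (6 stmts):
  z = 3
  t = 5
  x = 3
  a = 5
  b = 3
  return 3
After constant-fold (6 stmts):
  z = 3
  t = 5
  x = 3
  a = 5
  b = 3
  return 3
After dead-code-elim (1 stmts):
  return 3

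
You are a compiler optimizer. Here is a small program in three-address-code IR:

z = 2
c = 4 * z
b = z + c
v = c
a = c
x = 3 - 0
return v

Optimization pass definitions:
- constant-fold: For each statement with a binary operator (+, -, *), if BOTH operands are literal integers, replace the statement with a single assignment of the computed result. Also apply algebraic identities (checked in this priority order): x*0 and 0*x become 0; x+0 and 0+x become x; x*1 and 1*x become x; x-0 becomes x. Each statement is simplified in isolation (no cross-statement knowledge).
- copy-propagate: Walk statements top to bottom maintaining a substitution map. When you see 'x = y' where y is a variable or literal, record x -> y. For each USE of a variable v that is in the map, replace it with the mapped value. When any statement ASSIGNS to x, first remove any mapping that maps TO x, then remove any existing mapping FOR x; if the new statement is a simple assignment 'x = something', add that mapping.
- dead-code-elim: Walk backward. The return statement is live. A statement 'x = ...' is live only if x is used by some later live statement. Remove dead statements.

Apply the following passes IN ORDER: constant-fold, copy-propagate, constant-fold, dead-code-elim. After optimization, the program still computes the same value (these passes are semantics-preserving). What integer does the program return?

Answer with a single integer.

Answer: 8

Derivation:
Initial IR:
  z = 2
  c = 4 * z
  b = z + c
  v = c
  a = c
  x = 3 - 0
  return v
After constant-fold (7 stmts):
  z = 2
  c = 4 * z
  b = z + c
  v = c
  a = c
  x = 3
  return v
After copy-propagate (7 stmts):
  z = 2
  c = 4 * 2
  b = 2 + c
  v = c
  a = c
  x = 3
  return c
After constant-fold (7 stmts):
  z = 2
  c = 8
  b = 2 + c
  v = c
  a = c
  x = 3
  return c
After dead-code-elim (2 stmts):
  c = 8
  return c
Evaluate:
  z = 2  =>  z = 2
  c = 4 * z  =>  c = 8
  b = z + c  =>  b = 10
  v = c  =>  v = 8
  a = c  =>  a = 8
  x = 3 - 0  =>  x = 3
  return v = 8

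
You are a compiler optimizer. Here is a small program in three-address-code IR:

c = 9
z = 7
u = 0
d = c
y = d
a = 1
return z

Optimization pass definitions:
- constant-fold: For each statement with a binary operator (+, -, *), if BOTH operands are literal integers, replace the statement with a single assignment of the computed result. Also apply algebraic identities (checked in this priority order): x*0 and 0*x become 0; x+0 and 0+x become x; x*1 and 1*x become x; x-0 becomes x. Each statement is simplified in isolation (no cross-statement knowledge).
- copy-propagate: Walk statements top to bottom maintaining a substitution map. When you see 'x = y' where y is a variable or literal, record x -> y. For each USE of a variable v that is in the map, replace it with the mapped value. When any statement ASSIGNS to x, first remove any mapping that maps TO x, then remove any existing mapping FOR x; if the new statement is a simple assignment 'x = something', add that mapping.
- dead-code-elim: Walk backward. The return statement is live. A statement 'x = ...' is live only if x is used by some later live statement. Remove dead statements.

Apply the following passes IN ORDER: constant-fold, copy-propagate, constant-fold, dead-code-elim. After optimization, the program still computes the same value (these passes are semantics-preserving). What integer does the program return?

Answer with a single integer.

Initial IR:
  c = 9
  z = 7
  u = 0
  d = c
  y = d
  a = 1
  return z
After constant-fold (7 stmts):
  c = 9
  z = 7
  u = 0
  d = c
  y = d
  a = 1
  return z
After copy-propagate (7 stmts):
  c = 9
  z = 7
  u = 0
  d = 9
  y = 9
  a = 1
  return 7
After constant-fold (7 stmts):
  c = 9
  z = 7
  u = 0
  d = 9
  y = 9
  a = 1
  return 7
After dead-code-elim (1 stmts):
  return 7
Evaluate:
  c = 9  =>  c = 9
  z = 7  =>  z = 7
  u = 0  =>  u = 0
  d = c  =>  d = 9
  y = d  =>  y = 9
  a = 1  =>  a = 1
  return z = 7

Answer: 7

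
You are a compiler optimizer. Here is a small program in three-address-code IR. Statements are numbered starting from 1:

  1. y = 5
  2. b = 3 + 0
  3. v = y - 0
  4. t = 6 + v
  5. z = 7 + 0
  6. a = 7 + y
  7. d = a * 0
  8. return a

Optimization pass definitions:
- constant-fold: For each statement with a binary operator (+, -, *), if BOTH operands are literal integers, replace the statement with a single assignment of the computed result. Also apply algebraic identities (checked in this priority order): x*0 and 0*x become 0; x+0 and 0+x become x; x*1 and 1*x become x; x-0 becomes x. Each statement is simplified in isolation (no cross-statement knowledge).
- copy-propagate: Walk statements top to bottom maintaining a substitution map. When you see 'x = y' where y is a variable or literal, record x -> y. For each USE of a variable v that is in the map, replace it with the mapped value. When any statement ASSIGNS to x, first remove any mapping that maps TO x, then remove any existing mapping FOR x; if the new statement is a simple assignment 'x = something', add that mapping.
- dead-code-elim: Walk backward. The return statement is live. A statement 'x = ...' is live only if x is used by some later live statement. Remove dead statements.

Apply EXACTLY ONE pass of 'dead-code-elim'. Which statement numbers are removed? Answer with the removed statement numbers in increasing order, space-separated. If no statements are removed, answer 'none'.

Backward liveness scan:
Stmt 1 'y = 5': KEEP (y is live); live-in = []
Stmt 2 'b = 3 + 0': DEAD (b not in live set ['y'])
Stmt 3 'v = y - 0': DEAD (v not in live set ['y'])
Stmt 4 't = 6 + v': DEAD (t not in live set ['y'])
Stmt 5 'z = 7 + 0': DEAD (z not in live set ['y'])
Stmt 6 'a = 7 + y': KEEP (a is live); live-in = ['y']
Stmt 7 'd = a * 0': DEAD (d not in live set ['a'])
Stmt 8 'return a': KEEP (return); live-in = ['a']
Removed statement numbers: [2, 3, 4, 5, 7]
Surviving IR:
  y = 5
  a = 7 + y
  return a

Answer: 2 3 4 5 7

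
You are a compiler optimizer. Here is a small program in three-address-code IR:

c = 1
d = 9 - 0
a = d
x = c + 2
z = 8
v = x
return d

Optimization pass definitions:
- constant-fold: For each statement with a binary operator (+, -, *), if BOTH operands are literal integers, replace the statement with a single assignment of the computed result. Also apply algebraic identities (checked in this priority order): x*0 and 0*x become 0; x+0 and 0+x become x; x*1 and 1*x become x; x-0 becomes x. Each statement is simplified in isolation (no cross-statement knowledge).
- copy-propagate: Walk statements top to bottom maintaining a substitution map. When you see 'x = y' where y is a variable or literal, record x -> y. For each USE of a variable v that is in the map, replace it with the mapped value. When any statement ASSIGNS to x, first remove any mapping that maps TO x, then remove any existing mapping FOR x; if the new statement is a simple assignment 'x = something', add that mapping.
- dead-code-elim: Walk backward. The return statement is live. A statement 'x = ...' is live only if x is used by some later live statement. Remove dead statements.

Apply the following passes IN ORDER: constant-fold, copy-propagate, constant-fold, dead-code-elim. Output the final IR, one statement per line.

Initial IR:
  c = 1
  d = 9 - 0
  a = d
  x = c + 2
  z = 8
  v = x
  return d
After constant-fold (7 stmts):
  c = 1
  d = 9
  a = d
  x = c + 2
  z = 8
  v = x
  return d
After copy-propagate (7 stmts):
  c = 1
  d = 9
  a = 9
  x = 1 + 2
  z = 8
  v = x
  return 9
After constant-fold (7 stmts):
  c = 1
  d = 9
  a = 9
  x = 3
  z = 8
  v = x
  return 9
After dead-code-elim (1 stmts):
  return 9

Answer: return 9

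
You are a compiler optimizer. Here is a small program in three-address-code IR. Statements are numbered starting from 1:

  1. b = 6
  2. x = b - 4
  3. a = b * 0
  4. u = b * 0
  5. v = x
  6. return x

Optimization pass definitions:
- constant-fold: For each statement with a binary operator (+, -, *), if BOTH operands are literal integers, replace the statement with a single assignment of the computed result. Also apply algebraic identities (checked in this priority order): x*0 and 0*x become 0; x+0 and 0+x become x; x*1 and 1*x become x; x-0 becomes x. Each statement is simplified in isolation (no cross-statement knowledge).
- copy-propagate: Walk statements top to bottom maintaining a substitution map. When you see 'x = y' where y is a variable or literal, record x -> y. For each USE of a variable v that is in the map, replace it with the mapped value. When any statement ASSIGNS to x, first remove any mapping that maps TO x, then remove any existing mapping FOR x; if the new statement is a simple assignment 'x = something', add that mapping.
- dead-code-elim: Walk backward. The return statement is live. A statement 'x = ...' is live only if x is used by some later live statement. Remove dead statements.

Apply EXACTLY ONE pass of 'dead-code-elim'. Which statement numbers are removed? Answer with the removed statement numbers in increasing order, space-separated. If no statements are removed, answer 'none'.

Backward liveness scan:
Stmt 1 'b = 6': KEEP (b is live); live-in = []
Stmt 2 'x = b - 4': KEEP (x is live); live-in = ['b']
Stmt 3 'a = b * 0': DEAD (a not in live set ['x'])
Stmt 4 'u = b * 0': DEAD (u not in live set ['x'])
Stmt 5 'v = x': DEAD (v not in live set ['x'])
Stmt 6 'return x': KEEP (return); live-in = ['x']
Removed statement numbers: [3, 4, 5]
Surviving IR:
  b = 6
  x = b - 4
  return x

Answer: 3 4 5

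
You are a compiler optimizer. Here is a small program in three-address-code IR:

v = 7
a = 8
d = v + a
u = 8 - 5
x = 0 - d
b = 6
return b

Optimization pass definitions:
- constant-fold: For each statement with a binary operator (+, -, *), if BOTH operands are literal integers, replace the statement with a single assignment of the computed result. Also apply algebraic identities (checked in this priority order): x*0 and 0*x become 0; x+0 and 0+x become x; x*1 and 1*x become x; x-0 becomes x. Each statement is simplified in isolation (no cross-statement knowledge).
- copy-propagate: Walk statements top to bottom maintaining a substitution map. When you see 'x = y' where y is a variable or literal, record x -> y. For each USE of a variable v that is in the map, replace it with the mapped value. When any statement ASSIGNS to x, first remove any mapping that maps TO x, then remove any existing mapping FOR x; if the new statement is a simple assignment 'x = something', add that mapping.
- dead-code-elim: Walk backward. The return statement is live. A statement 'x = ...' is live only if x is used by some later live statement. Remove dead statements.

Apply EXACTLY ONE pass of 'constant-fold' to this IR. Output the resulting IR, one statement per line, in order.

Answer: v = 7
a = 8
d = v + a
u = 3
x = 0 - d
b = 6
return b

Derivation:
Applying constant-fold statement-by-statement:
  [1] v = 7  (unchanged)
  [2] a = 8  (unchanged)
  [3] d = v + a  (unchanged)
  [4] u = 8 - 5  -> u = 3
  [5] x = 0 - d  (unchanged)
  [6] b = 6  (unchanged)
  [7] return b  (unchanged)
Result (7 stmts):
  v = 7
  a = 8
  d = v + a
  u = 3
  x = 0 - d
  b = 6
  return b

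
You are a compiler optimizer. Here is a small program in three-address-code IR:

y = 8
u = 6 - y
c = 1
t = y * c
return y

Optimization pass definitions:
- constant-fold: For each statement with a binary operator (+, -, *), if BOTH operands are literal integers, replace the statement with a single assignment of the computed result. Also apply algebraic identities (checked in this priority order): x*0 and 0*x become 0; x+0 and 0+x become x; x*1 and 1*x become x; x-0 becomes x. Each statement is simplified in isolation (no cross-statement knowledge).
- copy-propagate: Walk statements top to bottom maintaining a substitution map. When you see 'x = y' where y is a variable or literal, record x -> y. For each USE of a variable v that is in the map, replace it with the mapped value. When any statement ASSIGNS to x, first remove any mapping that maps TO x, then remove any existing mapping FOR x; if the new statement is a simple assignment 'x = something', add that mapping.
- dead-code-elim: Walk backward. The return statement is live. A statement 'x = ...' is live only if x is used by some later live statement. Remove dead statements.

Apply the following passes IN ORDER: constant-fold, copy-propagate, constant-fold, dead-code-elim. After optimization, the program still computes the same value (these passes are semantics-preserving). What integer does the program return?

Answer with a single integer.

Initial IR:
  y = 8
  u = 6 - y
  c = 1
  t = y * c
  return y
After constant-fold (5 stmts):
  y = 8
  u = 6 - y
  c = 1
  t = y * c
  return y
After copy-propagate (5 stmts):
  y = 8
  u = 6 - 8
  c = 1
  t = 8 * 1
  return 8
After constant-fold (5 stmts):
  y = 8
  u = -2
  c = 1
  t = 8
  return 8
After dead-code-elim (1 stmts):
  return 8
Evaluate:
  y = 8  =>  y = 8
  u = 6 - y  =>  u = -2
  c = 1  =>  c = 1
  t = y * c  =>  t = 8
  return y = 8

Answer: 8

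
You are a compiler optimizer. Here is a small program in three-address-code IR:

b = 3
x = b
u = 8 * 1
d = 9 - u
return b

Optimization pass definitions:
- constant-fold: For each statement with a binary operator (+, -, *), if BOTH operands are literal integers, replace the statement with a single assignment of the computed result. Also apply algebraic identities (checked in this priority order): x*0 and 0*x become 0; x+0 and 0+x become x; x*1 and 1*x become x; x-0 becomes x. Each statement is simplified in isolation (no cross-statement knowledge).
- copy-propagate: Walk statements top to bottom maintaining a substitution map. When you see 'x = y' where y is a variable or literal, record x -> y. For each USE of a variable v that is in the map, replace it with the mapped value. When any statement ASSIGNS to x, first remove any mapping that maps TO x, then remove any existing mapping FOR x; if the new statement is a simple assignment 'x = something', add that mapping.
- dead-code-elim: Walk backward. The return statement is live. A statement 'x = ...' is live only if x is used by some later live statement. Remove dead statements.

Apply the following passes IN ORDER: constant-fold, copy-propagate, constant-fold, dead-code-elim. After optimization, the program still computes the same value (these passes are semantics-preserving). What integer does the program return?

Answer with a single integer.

Initial IR:
  b = 3
  x = b
  u = 8 * 1
  d = 9 - u
  return b
After constant-fold (5 stmts):
  b = 3
  x = b
  u = 8
  d = 9 - u
  return b
After copy-propagate (5 stmts):
  b = 3
  x = 3
  u = 8
  d = 9 - 8
  return 3
After constant-fold (5 stmts):
  b = 3
  x = 3
  u = 8
  d = 1
  return 3
After dead-code-elim (1 stmts):
  return 3
Evaluate:
  b = 3  =>  b = 3
  x = b  =>  x = 3
  u = 8 * 1  =>  u = 8
  d = 9 - u  =>  d = 1
  return b = 3

Answer: 3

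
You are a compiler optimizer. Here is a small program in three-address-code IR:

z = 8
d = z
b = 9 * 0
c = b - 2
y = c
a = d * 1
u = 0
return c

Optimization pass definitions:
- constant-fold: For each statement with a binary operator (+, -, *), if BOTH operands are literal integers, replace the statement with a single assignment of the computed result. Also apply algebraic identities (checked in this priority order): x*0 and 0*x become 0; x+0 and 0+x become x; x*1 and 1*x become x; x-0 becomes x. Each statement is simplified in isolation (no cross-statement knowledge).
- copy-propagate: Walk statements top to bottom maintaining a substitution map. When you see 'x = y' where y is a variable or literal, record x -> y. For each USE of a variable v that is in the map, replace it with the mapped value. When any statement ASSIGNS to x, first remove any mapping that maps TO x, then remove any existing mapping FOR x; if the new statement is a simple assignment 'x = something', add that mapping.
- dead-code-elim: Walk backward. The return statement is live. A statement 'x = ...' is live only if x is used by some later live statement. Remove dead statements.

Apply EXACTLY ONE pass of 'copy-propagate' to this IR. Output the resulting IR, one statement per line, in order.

Applying copy-propagate statement-by-statement:
  [1] z = 8  (unchanged)
  [2] d = z  -> d = 8
  [3] b = 9 * 0  (unchanged)
  [4] c = b - 2  (unchanged)
  [5] y = c  (unchanged)
  [6] a = d * 1  -> a = 8 * 1
  [7] u = 0  (unchanged)
  [8] return c  (unchanged)
Result (8 stmts):
  z = 8
  d = 8
  b = 9 * 0
  c = b - 2
  y = c
  a = 8 * 1
  u = 0
  return c

Answer: z = 8
d = 8
b = 9 * 0
c = b - 2
y = c
a = 8 * 1
u = 0
return c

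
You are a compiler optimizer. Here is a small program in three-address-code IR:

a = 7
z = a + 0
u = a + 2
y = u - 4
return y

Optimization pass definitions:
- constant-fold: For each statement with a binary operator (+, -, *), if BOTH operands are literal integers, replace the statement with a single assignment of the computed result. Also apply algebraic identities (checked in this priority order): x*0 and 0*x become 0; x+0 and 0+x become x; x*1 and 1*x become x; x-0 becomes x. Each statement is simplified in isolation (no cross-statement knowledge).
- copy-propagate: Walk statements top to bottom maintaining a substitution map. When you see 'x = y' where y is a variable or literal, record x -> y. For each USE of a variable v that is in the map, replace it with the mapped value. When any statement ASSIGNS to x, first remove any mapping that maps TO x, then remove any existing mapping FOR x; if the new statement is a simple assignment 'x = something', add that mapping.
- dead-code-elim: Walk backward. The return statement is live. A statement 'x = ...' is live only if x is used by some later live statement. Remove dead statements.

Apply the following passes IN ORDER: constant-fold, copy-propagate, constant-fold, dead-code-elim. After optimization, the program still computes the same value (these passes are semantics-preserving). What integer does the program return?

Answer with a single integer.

Answer: 5

Derivation:
Initial IR:
  a = 7
  z = a + 0
  u = a + 2
  y = u - 4
  return y
After constant-fold (5 stmts):
  a = 7
  z = a
  u = a + 2
  y = u - 4
  return y
After copy-propagate (5 stmts):
  a = 7
  z = 7
  u = 7 + 2
  y = u - 4
  return y
After constant-fold (5 stmts):
  a = 7
  z = 7
  u = 9
  y = u - 4
  return y
After dead-code-elim (3 stmts):
  u = 9
  y = u - 4
  return y
Evaluate:
  a = 7  =>  a = 7
  z = a + 0  =>  z = 7
  u = a + 2  =>  u = 9
  y = u - 4  =>  y = 5
  return y = 5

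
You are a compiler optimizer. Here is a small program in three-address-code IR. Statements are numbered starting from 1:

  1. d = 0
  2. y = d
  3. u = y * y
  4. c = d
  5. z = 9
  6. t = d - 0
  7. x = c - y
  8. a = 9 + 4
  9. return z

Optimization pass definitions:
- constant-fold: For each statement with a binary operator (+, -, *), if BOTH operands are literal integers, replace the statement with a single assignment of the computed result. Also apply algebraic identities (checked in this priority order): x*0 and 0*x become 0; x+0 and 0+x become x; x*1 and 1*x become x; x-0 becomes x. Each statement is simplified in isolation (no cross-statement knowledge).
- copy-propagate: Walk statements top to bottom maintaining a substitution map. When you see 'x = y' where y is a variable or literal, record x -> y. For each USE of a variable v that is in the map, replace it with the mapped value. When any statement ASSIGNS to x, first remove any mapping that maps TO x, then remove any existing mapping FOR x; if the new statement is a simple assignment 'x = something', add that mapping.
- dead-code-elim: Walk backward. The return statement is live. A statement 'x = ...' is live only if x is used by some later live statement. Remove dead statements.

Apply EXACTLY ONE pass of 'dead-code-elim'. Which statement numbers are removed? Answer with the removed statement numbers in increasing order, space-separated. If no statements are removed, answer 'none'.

Backward liveness scan:
Stmt 1 'd = 0': DEAD (d not in live set [])
Stmt 2 'y = d': DEAD (y not in live set [])
Stmt 3 'u = y * y': DEAD (u not in live set [])
Stmt 4 'c = d': DEAD (c not in live set [])
Stmt 5 'z = 9': KEEP (z is live); live-in = []
Stmt 6 't = d - 0': DEAD (t not in live set ['z'])
Stmt 7 'x = c - y': DEAD (x not in live set ['z'])
Stmt 8 'a = 9 + 4': DEAD (a not in live set ['z'])
Stmt 9 'return z': KEEP (return); live-in = ['z']
Removed statement numbers: [1, 2, 3, 4, 6, 7, 8]
Surviving IR:
  z = 9
  return z

Answer: 1 2 3 4 6 7 8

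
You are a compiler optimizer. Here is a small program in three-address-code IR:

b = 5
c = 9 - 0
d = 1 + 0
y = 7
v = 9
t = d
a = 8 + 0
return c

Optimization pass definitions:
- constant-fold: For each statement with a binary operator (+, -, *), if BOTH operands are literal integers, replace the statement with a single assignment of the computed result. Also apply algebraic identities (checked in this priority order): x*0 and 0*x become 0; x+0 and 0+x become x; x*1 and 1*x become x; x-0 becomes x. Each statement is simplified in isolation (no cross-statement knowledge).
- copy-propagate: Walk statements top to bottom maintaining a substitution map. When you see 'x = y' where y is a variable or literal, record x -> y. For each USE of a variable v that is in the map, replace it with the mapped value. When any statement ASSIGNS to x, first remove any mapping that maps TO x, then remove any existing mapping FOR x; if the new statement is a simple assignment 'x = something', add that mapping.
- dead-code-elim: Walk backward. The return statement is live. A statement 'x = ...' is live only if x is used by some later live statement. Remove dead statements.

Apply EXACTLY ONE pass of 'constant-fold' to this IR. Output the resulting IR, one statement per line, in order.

Applying constant-fold statement-by-statement:
  [1] b = 5  (unchanged)
  [2] c = 9 - 0  -> c = 9
  [3] d = 1 + 0  -> d = 1
  [4] y = 7  (unchanged)
  [5] v = 9  (unchanged)
  [6] t = d  (unchanged)
  [7] a = 8 + 0  -> a = 8
  [8] return c  (unchanged)
Result (8 stmts):
  b = 5
  c = 9
  d = 1
  y = 7
  v = 9
  t = d
  a = 8
  return c

Answer: b = 5
c = 9
d = 1
y = 7
v = 9
t = d
a = 8
return c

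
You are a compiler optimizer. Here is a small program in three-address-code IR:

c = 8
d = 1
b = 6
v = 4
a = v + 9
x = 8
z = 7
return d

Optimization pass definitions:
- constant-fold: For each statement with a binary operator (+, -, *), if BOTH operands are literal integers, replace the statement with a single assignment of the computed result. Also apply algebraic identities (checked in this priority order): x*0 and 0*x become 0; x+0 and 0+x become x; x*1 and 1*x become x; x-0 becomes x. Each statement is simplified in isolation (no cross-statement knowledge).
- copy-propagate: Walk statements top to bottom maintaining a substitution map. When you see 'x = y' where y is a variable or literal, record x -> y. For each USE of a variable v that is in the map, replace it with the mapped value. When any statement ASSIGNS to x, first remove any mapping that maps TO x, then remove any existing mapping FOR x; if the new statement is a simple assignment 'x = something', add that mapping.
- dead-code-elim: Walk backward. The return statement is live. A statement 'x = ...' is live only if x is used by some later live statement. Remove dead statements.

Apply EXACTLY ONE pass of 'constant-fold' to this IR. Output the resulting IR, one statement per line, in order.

Answer: c = 8
d = 1
b = 6
v = 4
a = v + 9
x = 8
z = 7
return d

Derivation:
Applying constant-fold statement-by-statement:
  [1] c = 8  (unchanged)
  [2] d = 1  (unchanged)
  [3] b = 6  (unchanged)
  [4] v = 4  (unchanged)
  [5] a = v + 9  (unchanged)
  [6] x = 8  (unchanged)
  [7] z = 7  (unchanged)
  [8] return d  (unchanged)
Result (8 stmts):
  c = 8
  d = 1
  b = 6
  v = 4
  a = v + 9
  x = 8
  z = 7
  return d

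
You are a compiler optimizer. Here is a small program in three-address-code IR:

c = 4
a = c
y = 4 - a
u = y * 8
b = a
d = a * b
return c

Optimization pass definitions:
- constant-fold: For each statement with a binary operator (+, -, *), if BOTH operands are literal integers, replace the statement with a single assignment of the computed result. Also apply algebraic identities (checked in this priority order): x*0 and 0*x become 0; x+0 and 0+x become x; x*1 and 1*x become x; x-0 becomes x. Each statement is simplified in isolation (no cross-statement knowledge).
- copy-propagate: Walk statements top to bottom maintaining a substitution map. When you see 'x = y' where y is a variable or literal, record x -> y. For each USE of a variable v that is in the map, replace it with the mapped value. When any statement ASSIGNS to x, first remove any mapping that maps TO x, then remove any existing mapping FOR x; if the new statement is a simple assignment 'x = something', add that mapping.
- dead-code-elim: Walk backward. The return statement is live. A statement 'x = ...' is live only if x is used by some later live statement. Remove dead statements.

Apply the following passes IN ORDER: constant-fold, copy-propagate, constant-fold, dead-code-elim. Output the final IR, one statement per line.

Initial IR:
  c = 4
  a = c
  y = 4 - a
  u = y * 8
  b = a
  d = a * b
  return c
After constant-fold (7 stmts):
  c = 4
  a = c
  y = 4 - a
  u = y * 8
  b = a
  d = a * b
  return c
After copy-propagate (7 stmts):
  c = 4
  a = 4
  y = 4 - 4
  u = y * 8
  b = 4
  d = 4 * 4
  return 4
After constant-fold (7 stmts):
  c = 4
  a = 4
  y = 0
  u = y * 8
  b = 4
  d = 16
  return 4
After dead-code-elim (1 stmts):
  return 4

Answer: return 4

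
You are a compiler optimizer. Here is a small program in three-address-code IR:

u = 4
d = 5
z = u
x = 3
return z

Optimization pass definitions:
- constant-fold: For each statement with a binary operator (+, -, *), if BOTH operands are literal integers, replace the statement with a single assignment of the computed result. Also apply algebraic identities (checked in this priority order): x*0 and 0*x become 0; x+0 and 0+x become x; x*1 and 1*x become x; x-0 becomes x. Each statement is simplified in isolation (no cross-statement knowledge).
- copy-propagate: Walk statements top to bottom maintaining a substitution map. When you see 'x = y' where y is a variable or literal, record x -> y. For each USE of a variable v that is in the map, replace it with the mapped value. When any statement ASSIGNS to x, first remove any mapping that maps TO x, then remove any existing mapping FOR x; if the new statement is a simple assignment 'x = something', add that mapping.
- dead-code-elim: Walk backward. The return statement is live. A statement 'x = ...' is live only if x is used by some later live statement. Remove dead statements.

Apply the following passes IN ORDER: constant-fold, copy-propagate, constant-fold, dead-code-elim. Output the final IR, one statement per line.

Answer: return 4

Derivation:
Initial IR:
  u = 4
  d = 5
  z = u
  x = 3
  return z
After constant-fold (5 stmts):
  u = 4
  d = 5
  z = u
  x = 3
  return z
After copy-propagate (5 stmts):
  u = 4
  d = 5
  z = 4
  x = 3
  return 4
After constant-fold (5 stmts):
  u = 4
  d = 5
  z = 4
  x = 3
  return 4
After dead-code-elim (1 stmts):
  return 4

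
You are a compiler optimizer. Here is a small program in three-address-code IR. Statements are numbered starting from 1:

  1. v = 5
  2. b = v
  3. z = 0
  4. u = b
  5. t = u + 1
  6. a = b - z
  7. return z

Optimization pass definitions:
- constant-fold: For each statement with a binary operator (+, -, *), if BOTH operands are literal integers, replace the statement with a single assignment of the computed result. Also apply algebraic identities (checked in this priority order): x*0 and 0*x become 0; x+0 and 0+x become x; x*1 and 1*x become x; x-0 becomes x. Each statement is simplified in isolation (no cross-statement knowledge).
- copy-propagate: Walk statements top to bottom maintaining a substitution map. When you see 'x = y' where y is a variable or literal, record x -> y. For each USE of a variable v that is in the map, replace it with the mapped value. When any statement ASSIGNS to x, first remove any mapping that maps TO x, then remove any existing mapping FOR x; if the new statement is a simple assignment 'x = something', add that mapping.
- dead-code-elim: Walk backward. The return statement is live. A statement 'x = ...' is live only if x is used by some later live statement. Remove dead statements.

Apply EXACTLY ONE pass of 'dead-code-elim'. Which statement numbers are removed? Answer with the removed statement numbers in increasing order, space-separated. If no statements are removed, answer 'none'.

Answer: 1 2 4 5 6

Derivation:
Backward liveness scan:
Stmt 1 'v = 5': DEAD (v not in live set [])
Stmt 2 'b = v': DEAD (b not in live set [])
Stmt 3 'z = 0': KEEP (z is live); live-in = []
Stmt 4 'u = b': DEAD (u not in live set ['z'])
Stmt 5 't = u + 1': DEAD (t not in live set ['z'])
Stmt 6 'a = b - z': DEAD (a not in live set ['z'])
Stmt 7 'return z': KEEP (return); live-in = ['z']
Removed statement numbers: [1, 2, 4, 5, 6]
Surviving IR:
  z = 0
  return z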